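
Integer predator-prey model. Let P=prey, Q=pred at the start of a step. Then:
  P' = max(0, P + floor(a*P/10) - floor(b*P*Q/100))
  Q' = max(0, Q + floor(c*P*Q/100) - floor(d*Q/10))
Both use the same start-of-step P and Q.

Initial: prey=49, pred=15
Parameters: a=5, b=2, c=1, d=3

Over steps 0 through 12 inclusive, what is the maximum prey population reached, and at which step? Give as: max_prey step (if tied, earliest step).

Answer: 70 3

Derivation:
Step 1: prey: 49+24-14=59; pred: 15+7-4=18
Step 2: prey: 59+29-21=67; pred: 18+10-5=23
Step 3: prey: 67+33-30=70; pred: 23+15-6=32
Step 4: prey: 70+35-44=61; pred: 32+22-9=45
Step 5: prey: 61+30-54=37; pred: 45+27-13=59
Step 6: prey: 37+18-43=12; pred: 59+21-17=63
Step 7: prey: 12+6-15=3; pred: 63+7-18=52
Step 8: prey: 3+1-3=1; pred: 52+1-15=38
Step 9: prey: 1+0-0=1; pred: 38+0-11=27
Step 10: prey: 1+0-0=1; pred: 27+0-8=19
Step 11: prey: 1+0-0=1; pred: 19+0-5=14
Step 12: prey: 1+0-0=1; pred: 14+0-4=10
Max prey = 70 at step 3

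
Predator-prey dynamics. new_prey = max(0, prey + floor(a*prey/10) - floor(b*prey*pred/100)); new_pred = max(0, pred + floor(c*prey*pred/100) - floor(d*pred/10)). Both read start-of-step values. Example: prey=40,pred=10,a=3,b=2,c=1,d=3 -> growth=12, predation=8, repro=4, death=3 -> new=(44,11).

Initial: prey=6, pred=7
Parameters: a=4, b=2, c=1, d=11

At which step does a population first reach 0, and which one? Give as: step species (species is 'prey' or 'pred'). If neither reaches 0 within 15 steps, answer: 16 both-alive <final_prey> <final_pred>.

Step 1: prey: 6+2-0=8; pred: 7+0-7=0
First extinction: pred at step 1

Answer: 1 pred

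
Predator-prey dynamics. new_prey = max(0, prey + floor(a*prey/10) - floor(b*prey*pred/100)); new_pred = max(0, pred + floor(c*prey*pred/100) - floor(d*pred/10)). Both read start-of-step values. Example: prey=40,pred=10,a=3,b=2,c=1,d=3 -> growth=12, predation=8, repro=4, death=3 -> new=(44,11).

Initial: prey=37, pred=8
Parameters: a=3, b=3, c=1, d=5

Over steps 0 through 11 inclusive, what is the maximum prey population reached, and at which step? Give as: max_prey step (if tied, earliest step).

Answer: 87 8

Derivation:
Step 1: prey: 37+11-8=40; pred: 8+2-4=6
Step 2: prey: 40+12-7=45; pred: 6+2-3=5
Step 3: prey: 45+13-6=52; pred: 5+2-2=5
Step 4: prey: 52+15-7=60; pred: 5+2-2=5
Step 5: prey: 60+18-9=69; pred: 5+3-2=6
Step 6: prey: 69+20-12=77; pred: 6+4-3=7
Step 7: prey: 77+23-16=84; pred: 7+5-3=9
Step 8: prey: 84+25-22=87; pred: 9+7-4=12
Step 9: prey: 87+26-31=82; pred: 12+10-6=16
Step 10: prey: 82+24-39=67; pred: 16+13-8=21
Step 11: prey: 67+20-42=45; pred: 21+14-10=25
Max prey = 87 at step 8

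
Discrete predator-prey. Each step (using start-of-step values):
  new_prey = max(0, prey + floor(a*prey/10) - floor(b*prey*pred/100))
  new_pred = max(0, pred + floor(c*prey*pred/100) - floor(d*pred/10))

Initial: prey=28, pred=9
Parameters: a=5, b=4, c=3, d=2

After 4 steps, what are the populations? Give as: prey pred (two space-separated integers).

Step 1: prey: 28+14-10=32; pred: 9+7-1=15
Step 2: prey: 32+16-19=29; pred: 15+14-3=26
Step 3: prey: 29+14-30=13; pred: 26+22-5=43
Step 4: prey: 13+6-22=0; pred: 43+16-8=51

Answer: 0 51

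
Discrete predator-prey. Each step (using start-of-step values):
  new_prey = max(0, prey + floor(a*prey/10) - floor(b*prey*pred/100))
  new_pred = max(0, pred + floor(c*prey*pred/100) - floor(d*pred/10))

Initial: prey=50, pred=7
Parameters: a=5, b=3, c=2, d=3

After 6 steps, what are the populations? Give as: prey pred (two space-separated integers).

Step 1: prey: 50+25-10=65; pred: 7+7-2=12
Step 2: prey: 65+32-23=74; pred: 12+15-3=24
Step 3: prey: 74+37-53=58; pred: 24+35-7=52
Step 4: prey: 58+29-90=0; pred: 52+60-15=97
Step 5: prey: 0+0-0=0; pred: 97+0-29=68
Step 6: prey: 0+0-0=0; pred: 68+0-20=48

Answer: 0 48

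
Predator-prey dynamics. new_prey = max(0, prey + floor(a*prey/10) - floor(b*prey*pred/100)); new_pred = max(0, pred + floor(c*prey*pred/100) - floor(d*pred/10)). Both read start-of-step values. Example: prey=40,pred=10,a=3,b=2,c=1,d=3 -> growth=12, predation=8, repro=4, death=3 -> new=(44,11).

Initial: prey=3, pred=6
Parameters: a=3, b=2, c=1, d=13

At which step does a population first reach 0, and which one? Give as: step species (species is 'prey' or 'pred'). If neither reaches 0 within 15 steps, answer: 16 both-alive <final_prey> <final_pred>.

Answer: 1 pred

Derivation:
Step 1: prey: 3+0-0=3; pred: 6+0-7=0
First extinction: pred at step 1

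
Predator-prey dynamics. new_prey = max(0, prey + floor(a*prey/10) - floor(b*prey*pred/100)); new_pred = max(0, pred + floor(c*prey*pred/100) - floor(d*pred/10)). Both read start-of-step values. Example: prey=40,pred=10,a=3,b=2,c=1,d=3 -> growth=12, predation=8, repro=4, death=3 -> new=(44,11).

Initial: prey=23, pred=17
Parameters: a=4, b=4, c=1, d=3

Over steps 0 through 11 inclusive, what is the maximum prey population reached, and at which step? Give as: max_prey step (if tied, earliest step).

Answer: 43 11

Derivation:
Step 1: prey: 23+9-15=17; pred: 17+3-5=15
Step 2: prey: 17+6-10=13; pred: 15+2-4=13
Step 3: prey: 13+5-6=12; pred: 13+1-3=11
Step 4: prey: 12+4-5=11; pred: 11+1-3=9
Step 5: prey: 11+4-3=12; pred: 9+0-2=7
Step 6: prey: 12+4-3=13; pred: 7+0-2=5
Step 7: prey: 13+5-2=16; pred: 5+0-1=4
Step 8: prey: 16+6-2=20; pred: 4+0-1=3
Step 9: prey: 20+8-2=26; pred: 3+0-0=3
Step 10: prey: 26+10-3=33; pred: 3+0-0=3
Step 11: prey: 33+13-3=43; pred: 3+0-0=3
Max prey = 43 at step 11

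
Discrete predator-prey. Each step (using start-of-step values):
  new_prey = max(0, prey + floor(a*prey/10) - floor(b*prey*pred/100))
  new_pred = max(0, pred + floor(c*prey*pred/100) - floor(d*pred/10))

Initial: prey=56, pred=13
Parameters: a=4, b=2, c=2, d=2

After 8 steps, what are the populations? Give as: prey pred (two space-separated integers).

Answer: 0 51

Derivation:
Step 1: prey: 56+22-14=64; pred: 13+14-2=25
Step 2: prey: 64+25-32=57; pred: 25+32-5=52
Step 3: prey: 57+22-59=20; pred: 52+59-10=101
Step 4: prey: 20+8-40=0; pred: 101+40-20=121
Step 5: prey: 0+0-0=0; pred: 121+0-24=97
Step 6: prey: 0+0-0=0; pred: 97+0-19=78
Step 7: prey: 0+0-0=0; pred: 78+0-15=63
Step 8: prey: 0+0-0=0; pred: 63+0-12=51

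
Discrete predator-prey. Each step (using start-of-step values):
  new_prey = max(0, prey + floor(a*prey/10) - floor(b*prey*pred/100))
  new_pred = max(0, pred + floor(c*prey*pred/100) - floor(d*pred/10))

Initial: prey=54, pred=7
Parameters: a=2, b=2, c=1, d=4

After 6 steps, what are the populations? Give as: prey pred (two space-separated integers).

Step 1: prey: 54+10-7=57; pred: 7+3-2=8
Step 2: prey: 57+11-9=59; pred: 8+4-3=9
Step 3: prey: 59+11-10=60; pred: 9+5-3=11
Step 4: prey: 60+12-13=59; pred: 11+6-4=13
Step 5: prey: 59+11-15=55; pred: 13+7-5=15
Step 6: prey: 55+11-16=50; pred: 15+8-6=17

Answer: 50 17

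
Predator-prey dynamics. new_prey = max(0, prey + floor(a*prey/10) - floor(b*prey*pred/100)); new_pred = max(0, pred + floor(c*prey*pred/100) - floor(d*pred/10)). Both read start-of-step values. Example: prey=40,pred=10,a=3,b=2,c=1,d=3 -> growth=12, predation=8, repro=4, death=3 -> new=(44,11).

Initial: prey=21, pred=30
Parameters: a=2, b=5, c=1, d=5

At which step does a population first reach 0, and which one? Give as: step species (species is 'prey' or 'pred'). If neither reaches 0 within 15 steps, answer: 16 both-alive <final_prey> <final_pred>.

Step 1: prey: 21+4-31=0; pred: 30+6-15=21
First extinction: prey at step 1

Answer: 1 prey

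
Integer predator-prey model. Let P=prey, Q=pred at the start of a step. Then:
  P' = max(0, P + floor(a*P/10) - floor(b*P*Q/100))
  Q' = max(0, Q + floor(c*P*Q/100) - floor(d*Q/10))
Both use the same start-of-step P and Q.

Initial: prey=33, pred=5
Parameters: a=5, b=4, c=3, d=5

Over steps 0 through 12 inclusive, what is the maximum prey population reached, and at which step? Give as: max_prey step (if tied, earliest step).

Step 1: prey: 33+16-6=43; pred: 5+4-2=7
Step 2: prey: 43+21-12=52; pred: 7+9-3=13
Step 3: prey: 52+26-27=51; pred: 13+20-6=27
Step 4: prey: 51+25-55=21; pred: 27+41-13=55
Step 5: prey: 21+10-46=0; pred: 55+34-27=62
Step 6: prey: 0+0-0=0; pred: 62+0-31=31
Step 7: prey: 0+0-0=0; pred: 31+0-15=16
Step 8: prey: 0+0-0=0; pred: 16+0-8=8
Step 9: prey: 0+0-0=0; pred: 8+0-4=4
Step 10: prey: 0+0-0=0; pred: 4+0-2=2
Step 11: prey: 0+0-0=0; pred: 2+0-1=1
Step 12: prey: 0+0-0=0; pred: 1+0-0=1
Max prey = 52 at step 2

Answer: 52 2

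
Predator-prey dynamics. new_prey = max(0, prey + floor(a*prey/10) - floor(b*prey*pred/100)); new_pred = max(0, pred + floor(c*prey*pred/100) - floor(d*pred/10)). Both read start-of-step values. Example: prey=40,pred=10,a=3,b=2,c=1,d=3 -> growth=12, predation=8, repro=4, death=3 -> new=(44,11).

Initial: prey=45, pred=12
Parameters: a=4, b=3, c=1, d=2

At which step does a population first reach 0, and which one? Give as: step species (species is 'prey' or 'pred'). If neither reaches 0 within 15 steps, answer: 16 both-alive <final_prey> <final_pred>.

Answer: 16 both-alive 6 6

Derivation:
Step 1: prey: 45+18-16=47; pred: 12+5-2=15
Step 2: prey: 47+18-21=44; pred: 15+7-3=19
Step 3: prey: 44+17-25=36; pred: 19+8-3=24
Step 4: prey: 36+14-25=25; pred: 24+8-4=28
Step 5: prey: 25+10-21=14; pred: 28+7-5=30
Step 6: prey: 14+5-12=7; pred: 30+4-6=28
Step 7: prey: 7+2-5=4; pred: 28+1-5=24
Step 8: prey: 4+1-2=3; pred: 24+0-4=20
Step 9: prey: 3+1-1=3; pred: 20+0-4=16
Step 10: prey: 3+1-1=3; pred: 16+0-3=13
Step 11: prey: 3+1-1=3; pred: 13+0-2=11
Step 12: prey: 3+1-0=4; pred: 11+0-2=9
Step 13: prey: 4+1-1=4; pred: 9+0-1=8
Step 14: prey: 4+1-0=5; pred: 8+0-1=7
Step 15: prey: 5+2-1=6; pred: 7+0-1=6
No extinction within 15 steps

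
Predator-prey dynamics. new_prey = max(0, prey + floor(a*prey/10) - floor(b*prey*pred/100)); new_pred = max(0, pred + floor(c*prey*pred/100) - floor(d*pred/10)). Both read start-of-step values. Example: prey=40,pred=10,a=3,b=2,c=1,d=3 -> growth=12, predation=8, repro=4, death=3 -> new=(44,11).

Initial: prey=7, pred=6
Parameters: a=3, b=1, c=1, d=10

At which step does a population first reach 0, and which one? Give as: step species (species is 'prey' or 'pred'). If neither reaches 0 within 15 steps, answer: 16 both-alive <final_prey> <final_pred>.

Step 1: prey: 7+2-0=9; pred: 6+0-6=0
First extinction: pred at step 1

Answer: 1 pred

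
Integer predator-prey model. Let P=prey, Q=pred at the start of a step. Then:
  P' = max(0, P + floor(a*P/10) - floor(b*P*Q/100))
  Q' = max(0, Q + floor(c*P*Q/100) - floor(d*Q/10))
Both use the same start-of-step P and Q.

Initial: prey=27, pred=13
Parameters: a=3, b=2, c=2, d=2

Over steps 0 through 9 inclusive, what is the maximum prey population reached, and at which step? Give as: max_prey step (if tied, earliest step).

Step 1: prey: 27+8-7=28; pred: 13+7-2=18
Step 2: prey: 28+8-10=26; pred: 18+10-3=25
Step 3: prey: 26+7-13=20; pred: 25+13-5=33
Step 4: prey: 20+6-13=13; pred: 33+13-6=40
Step 5: prey: 13+3-10=6; pred: 40+10-8=42
Step 6: prey: 6+1-5=2; pred: 42+5-8=39
Step 7: prey: 2+0-1=1; pred: 39+1-7=33
Step 8: prey: 1+0-0=1; pred: 33+0-6=27
Step 9: prey: 1+0-0=1; pred: 27+0-5=22
Max prey = 28 at step 1

Answer: 28 1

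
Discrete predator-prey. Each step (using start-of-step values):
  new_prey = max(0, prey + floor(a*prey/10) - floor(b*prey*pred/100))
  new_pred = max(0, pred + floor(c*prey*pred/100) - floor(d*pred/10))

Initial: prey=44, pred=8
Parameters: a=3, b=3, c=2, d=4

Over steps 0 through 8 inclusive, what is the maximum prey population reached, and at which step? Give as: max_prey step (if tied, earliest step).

Step 1: prey: 44+13-10=47; pred: 8+7-3=12
Step 2: prey: 47+14-16=45; pred: 12+11-4=19
Step 3: prey: 45+13-25=33; pred: 19+17-7=29
Step 4: prey: 33+9-28=14; pred: 29+19-11=37
Step 5: prey: 14+4-15=3; pred: 37+10-14=33
Step 6: prey: 3+0-2=1; pred: 33+1-13=21
Step 7: prey: 1+0-0=1; pred: 21+0-8=13
Step 8: prey: 1+0-0=1; pred: 13+0-5=8
Max prey = 47 at step 1

Answer: 47 1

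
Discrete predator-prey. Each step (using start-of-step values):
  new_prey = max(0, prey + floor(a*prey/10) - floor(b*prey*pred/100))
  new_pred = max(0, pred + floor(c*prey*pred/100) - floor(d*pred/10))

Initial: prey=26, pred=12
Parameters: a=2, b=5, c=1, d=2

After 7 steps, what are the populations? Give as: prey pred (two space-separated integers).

Step 1: prey: 26+5-15=16; pred: 12+3-2=13
Step 2: prey: 16+3-10=9; pred: 13+2-2=13
Step 3: prey: 9+1-5=5; pred: 13+1-2=12
Step 4: prey: 5+1-3=3; pred: 12+0-2=10
Step 5: prey: 3+0-1=2; pred: 10+0-2=8
Step 6: prey: 2+0-0=2; pred: 8+0-1=7
Step 7: prey: 2+0-0=2; pred: 7+0-1=6

Answer: 2 6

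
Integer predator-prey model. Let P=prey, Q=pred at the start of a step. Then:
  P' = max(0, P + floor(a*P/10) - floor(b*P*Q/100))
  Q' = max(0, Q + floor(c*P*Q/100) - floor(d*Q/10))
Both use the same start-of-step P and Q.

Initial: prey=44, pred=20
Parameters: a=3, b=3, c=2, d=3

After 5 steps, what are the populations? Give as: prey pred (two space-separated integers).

Answer: 0 19

Derivation:
Step 1: prey: 44+13-26=31; pred: 20+17-6=31
Step 2: prey: 31+9-28=12; pred: 31+19-9=41
Step 3: prey: 12+3-14=1; pred: 41+9-12=38
Step 4: prey: 1+0-1=0; pred: 38+0-11=27
Step 5: prey: 0+0-0=0; pred: 27+0-8=19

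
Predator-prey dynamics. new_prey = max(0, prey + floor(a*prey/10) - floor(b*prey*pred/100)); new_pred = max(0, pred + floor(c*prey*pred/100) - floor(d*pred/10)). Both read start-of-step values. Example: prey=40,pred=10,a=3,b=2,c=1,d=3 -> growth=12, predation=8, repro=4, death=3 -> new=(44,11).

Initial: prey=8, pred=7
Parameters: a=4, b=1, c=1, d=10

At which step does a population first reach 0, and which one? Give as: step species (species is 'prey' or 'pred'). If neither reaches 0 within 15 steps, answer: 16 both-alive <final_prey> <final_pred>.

Step 1: prey: 8+3-0=11; pred: 7+0-7=0
First extinction: pred at step 1

Answer: 1 pred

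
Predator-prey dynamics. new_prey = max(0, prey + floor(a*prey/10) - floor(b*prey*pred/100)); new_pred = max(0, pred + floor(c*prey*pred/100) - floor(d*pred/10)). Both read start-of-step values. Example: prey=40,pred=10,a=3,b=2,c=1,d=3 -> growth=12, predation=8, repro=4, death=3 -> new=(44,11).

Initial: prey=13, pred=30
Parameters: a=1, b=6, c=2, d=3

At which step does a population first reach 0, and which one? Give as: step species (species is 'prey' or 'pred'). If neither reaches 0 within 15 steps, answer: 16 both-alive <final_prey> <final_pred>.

Step 1: prey: 13+1-23=0; pred: 30+7-9=28
First extinction: prey at step 1

Answer: 1 prey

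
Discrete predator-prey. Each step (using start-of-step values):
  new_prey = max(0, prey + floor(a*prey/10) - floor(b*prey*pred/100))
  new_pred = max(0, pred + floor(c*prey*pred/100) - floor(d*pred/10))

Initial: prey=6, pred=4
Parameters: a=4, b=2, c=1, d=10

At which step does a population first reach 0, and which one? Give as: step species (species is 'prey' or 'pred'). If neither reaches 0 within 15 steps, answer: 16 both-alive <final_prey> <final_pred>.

Step 1: prey: 6+2-0=8; pred: 4+0-4=0
First extinction: pred at step 1

Answer: 1 pred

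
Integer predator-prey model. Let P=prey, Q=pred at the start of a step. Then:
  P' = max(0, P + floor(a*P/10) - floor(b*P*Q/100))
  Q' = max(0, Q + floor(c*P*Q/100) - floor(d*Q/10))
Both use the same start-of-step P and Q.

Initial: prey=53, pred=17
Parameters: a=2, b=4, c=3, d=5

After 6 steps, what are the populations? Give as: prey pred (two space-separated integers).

Answer: 0 3

Derivation:
Step 1: prey: 53+10-36=27; pred: 17+27-8=36
Step 2: prey: 27+5-38=0; pred: 36+29-18=47
Step 3: prey: 0+0-0=0; pred: 47+0-23=24
Step 4: prey: 0+0-0=0; pred: 24+0-12=12
Step 5: prey: 0+0-0=0; pred: 12+0-6=6
Step 6: prey: 0+0-0=0; pred: 6+0-3=3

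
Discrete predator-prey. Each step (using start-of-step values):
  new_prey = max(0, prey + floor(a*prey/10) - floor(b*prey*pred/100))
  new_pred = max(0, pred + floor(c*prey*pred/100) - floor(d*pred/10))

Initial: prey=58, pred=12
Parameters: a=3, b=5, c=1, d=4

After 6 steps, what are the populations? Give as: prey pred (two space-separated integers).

Step 1: prey: 58+17-34=41; pred: 12+6-4=14
Step 2: prey: 41+12-28=25; pred: 14+5-5=14
Step 3: prey: 25+7-17=15; pred: 14+3-5=12
Step 4: prey: 15+4-9=10; pred: 12+1-4=9
Step 5: prey: 10+3-4=9; pred: 9+0-3=6
Step 6: prey: 9+2-2=9; pred: 6+0-2=4

Answer: 9 4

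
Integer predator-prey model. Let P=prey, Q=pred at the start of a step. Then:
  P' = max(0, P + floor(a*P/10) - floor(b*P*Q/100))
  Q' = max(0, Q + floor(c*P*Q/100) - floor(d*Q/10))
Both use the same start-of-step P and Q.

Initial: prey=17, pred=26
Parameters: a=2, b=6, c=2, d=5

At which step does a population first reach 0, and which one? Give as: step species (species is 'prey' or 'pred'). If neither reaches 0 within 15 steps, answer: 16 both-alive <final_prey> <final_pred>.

Step 1: prey: 17+3-26=0; pred: 26+8-13=21
First extinction: prey at step 1

Answer: 1 prey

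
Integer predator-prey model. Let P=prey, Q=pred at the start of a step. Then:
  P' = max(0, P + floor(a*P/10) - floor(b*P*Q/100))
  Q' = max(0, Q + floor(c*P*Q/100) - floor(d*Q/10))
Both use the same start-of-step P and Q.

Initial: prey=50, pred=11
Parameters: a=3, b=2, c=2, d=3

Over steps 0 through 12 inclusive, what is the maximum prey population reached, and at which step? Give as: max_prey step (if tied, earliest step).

Answer: 54 1

Derivation:
Step 1: prey: 50+15-11=54; pred: 11+11-3=19
Step 2: prey: 54+16-20=50; pred: 19+20-5=34
Step 3: prey: 50+15-34=31; pred: 34+34-10=58
Step 4: prey: 31+9-35=5; pred: 58+35-17=76
Step 5: prey: 5+1-7=0; pred: 76+7-22=61
Step 6: prey: 0+0-0=0; pred: 61+0-18=43
Step 7: prey: 0+0-0=0; pred: 43+0-12=31
Step 8: prey: 0+0-0=0; pred: 31+0-9=22
Step 9: prey: 0+0-0=0; pred: 22+0-6=16
Step 10: prey: 0+0-0=0; pred: 16+0-4=12
Step 11: prey: 0+0-0=0; pred: 12+0-3=9
Step 12: prey: 0+0-0=0; pred: 9+0-2=7
Max prey = 54 at step 1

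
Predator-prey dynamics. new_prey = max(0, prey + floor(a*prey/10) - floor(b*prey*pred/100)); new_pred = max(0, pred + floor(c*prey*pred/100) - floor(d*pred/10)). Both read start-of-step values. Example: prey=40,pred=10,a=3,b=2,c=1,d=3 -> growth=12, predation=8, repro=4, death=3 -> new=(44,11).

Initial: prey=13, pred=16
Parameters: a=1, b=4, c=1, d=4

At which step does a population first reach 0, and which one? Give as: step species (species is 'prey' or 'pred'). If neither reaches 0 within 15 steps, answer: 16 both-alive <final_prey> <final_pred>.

Answer: 16 both-alive 3 2

Derivation:
Step 1: prey: 13+1-8=6; pred: 16+2-6=12
Step 2: prey: 6+0-2=4; pred: 12+0-4=8
Step 3: prey: 4+0-1=3; pred: 8+0-3=5
Step 4: prey: 3+0-0=3; pred: 5+0-2=3
Step 5: prey: 3+0-0=3; pred: 3+0-1=2
Step 6: prey: 3+0-0=3; pred: 2+0-0=2
Steps 7-15: state stable at prey=3, pred=2 (no change)
No extinction within 15 steps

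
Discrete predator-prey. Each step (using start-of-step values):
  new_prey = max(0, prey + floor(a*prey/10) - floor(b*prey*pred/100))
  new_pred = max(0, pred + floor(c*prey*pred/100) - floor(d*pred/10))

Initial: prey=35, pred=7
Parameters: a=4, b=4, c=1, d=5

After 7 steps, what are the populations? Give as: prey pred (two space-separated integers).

Answer: 104 10

Derivation:
Step 1: prey: 35+14-9=40; pred: 7+2-3=6
Step 2: prey: 40+16-9=47; pred: 6+2-3=5
Step 3: prey: 47+18-9=56; pred: 5+2-2=5
Step 4: prey: 56+22-11=67; pred: 5+2-2=5
Step 5: prey: 67+26-13=80; pred: 5+3-2=6
Step 6: prey: 80+32-19=93; pred: 6+4-3=7
Step 7: prey: 93+37-26=104; pred: 7+6-3=10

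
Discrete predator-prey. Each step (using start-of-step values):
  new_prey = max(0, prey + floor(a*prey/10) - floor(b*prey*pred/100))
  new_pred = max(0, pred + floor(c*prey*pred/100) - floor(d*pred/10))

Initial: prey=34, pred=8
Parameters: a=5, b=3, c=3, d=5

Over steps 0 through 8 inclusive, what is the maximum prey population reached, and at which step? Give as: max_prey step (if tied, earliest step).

Answer: 49 2

Derivation:
Step 1: prey: 34+17-8=43; pred: 8+8-4=12
Step 2: prey: 43+21-15=49; pred: 12+15-6=21
Step 3: prey: 49+24-30=43; pred: 21+30-10=41
Step 4: prey: 43+21-52=12; pred: 41+52-20=73
Step 5: prey: 12+6-26=0; pred: 73+26-36=63
Step 6: prey: 0+0-0=0; pred: 63+0-31=32
Step 7: prey: 0+0-0=0; pred: 32+0-16=16
Step 8: prey: 0+0-0=0; pred: 16+0-8=8
Max prey = 49 at step 2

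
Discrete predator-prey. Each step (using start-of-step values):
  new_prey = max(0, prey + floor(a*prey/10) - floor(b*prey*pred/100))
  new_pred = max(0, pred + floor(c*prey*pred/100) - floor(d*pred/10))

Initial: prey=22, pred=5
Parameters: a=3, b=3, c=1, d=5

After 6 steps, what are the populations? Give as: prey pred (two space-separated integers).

Answer: 69 1

Derivation:
Step 1: prey: 22+6-3=25; pred: 5+1-2=4
Step 2: prey: 25+7-3=29; pred: 4+1-2=3
Step 3: prey: 29+8-2=35; pred: 3+0-1=2
Step 4: prey: 35+10-2=43; pred: 2+0-1=1
Step 5: prey: 43+12-1=54; pred: 1+0-0=1
Step 6: prey: 54+16-1=69; pred: 1+0-0=1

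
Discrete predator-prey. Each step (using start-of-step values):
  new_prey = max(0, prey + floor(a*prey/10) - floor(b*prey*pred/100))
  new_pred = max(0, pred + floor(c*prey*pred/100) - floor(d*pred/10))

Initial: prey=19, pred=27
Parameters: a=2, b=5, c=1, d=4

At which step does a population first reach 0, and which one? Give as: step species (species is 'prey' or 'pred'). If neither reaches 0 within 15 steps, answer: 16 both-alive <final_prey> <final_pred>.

Answer: 1 prey

Derivation:
Step 1: prey: 19+3-25=0; pred: 27+5-10=22
First extinction: prey at step 1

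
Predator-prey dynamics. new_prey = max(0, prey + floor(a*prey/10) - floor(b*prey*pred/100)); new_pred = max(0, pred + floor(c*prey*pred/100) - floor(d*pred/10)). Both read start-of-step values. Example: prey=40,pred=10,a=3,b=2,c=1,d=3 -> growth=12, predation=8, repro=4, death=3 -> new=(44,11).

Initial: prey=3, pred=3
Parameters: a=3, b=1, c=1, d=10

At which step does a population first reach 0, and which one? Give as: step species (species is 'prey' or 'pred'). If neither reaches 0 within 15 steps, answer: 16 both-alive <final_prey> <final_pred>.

Step 1: prey: 3+0-0=3; pred: 3+0-3=0
First extinction: pred at step 1

Answer: 1 pred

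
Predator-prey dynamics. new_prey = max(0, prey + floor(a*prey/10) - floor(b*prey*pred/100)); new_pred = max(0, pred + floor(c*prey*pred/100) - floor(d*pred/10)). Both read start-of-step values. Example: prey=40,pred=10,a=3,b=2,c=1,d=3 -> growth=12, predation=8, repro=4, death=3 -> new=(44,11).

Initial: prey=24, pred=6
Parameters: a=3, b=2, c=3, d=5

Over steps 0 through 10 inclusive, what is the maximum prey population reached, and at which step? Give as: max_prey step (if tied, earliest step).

Answer: 36 3

Derivation:
Step 1: prey: 24+7-2=29; pred: 6+4-3=7
Step 2: prey: 29+8-4=33; pred: 7+6-3=10
Step 3: prey: 33+9-6=36; pred: 10+9-5=14
Step 4: prey: 36+10-10=36; pred: 14+15-7=22
Step 5: prey: 36+10-15=31; pred: 22+23-11=34
Step 6: prey: 31+9-21=19; pred: 34+31-17=48
Step 7: prey: 19+5-18=6; pred: 48+27-24=51
Step 8: prey: 6+1-6=1; pred: 51+9-25=35
Step 9: prey: 1+0-0=1; pred: 35+1-17=19
Step 10: prey: 1+0-0=1; pred: 19+0-9=10
Max prey = 36 at step 3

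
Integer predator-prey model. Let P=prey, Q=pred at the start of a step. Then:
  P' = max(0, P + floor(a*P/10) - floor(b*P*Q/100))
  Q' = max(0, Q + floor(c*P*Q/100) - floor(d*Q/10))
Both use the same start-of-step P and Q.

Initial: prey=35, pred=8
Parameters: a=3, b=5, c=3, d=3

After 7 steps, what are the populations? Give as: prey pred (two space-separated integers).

Step 1: prey: 35+10-14=31; pred: 8+8-2=14
Step 2: prey: 31+9-21=19; pred: 14+13-4=23
Step 3: prey: 19+5-21=3; pred: 23+13-6=30
Step 4: prey: 3+0-4=0; pred: 30+2-9=23
Step 5: prey: 0+0-0=0; pred: 23+0-6=17
Step 6: prey: 0+0-0=0; pred: 17+0-5=12
Step 7: prey: 0+0-0=0; pred: 12+0-3=9

Answer: 0 9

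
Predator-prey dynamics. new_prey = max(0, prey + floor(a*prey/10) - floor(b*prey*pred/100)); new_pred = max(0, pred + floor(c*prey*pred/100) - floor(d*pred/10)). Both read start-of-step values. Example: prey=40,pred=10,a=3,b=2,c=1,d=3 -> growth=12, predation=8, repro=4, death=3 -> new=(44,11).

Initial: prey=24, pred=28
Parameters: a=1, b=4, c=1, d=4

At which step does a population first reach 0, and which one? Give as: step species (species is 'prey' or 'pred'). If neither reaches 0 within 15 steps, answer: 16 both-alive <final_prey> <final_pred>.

Step 1: prey: 24+2-26=0; pred: 28+6-11=23
First extinction: prey at step 1

Answer: 1 prey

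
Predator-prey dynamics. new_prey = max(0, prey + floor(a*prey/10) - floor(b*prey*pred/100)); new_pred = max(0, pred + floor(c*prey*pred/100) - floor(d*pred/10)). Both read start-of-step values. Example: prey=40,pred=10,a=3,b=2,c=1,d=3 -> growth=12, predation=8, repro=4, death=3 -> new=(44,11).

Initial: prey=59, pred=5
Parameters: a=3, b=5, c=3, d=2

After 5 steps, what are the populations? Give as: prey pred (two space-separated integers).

Answer: 0 44

Derivation:
Step 1: prey: 59+17-14=62; pred: 5+8-1=12
Step 2: prey: 62+18-37=43; pred: 12+22-2=32
Step 3: prey: 43+12-68=0; pred: 32+41-6=67
Step 4: prey: 0+0-0=0; pred: 67+0-13=54
Step 5: prey: 0+0-0=0; pred: 54+0-10=44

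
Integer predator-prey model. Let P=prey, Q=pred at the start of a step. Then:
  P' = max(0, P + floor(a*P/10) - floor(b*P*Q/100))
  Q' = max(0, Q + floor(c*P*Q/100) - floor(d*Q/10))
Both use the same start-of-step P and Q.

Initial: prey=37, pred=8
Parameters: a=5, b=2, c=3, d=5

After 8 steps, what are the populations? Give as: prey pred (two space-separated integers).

Answer: 0 21

Derivation:
Step 1: prey: 37+18-5=50; pred: 8+8-4=12
Step 2: prey: 50+25-12=63; pred: 12+18-6=24
Step 3: prey: 63+31-30=64; pred: 24+45-12=57
Step 4: prey: 64+32-72=24; pred: 57+109-28=138
Step 5: prey: 24+12-66=0; pred: 138+99-69=168
Step 6: prey: 0+0-0=0; pred: 168+0-84=84
Step 7: prey: 0+0-0=0; pred: 84+0-42=42
Step 8: prey: 0+0-0=0; pred: 42+0-21=21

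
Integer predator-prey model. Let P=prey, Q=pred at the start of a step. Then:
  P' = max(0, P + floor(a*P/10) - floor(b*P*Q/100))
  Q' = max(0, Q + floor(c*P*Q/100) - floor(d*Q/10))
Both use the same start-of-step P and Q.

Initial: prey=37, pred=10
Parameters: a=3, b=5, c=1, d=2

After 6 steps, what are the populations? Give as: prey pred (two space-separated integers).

Step 1: prey: 37+11-18=30; pred: 10+3-2=11
Step 2: prey: 30+9-16=23; pred: 11+3-2=12
Step 3: prey: 23+6-13=16; pred: 12+2-2=12
Step 4: prey: 16+4-9=11; pred: 12+1-2=11
Step 5: prey: 11+3-6=8; pred: 11+1-2=10
Step 6: prey: 8+2-4=6; pred: 10+0-2=8

Answer: 6 8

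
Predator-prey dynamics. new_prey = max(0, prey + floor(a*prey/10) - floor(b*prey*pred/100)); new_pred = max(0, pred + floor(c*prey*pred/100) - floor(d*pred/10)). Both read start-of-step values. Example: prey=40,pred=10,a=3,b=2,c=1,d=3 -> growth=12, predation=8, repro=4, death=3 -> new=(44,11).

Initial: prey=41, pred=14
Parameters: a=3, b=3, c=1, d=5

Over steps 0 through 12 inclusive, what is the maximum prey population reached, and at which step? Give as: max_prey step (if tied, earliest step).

Step 1: prey: 41+12-17=36; pred: 14+5-7=12
Step 2: prey: 36+10-12=34; pred: 12+4-6=10
Step 3: prey: 34+10-10=34; pred: 10+3-5=8
Step 4: prey: 34+10-8=36; pred: 8+2-4=6
Step 5: prey: 36+10-6=40; pred: 6+2-3=5
Step 6: prey: 40+12-6=46; pred: 5+2-2=5
Step 7: prey: 46+13-6=53; pred: 5+2-2=5
Step 8: prey: 53+15-7=61; pred: 5+2-2=5
Step 9: prey: 61+18-9=70; pred: 5+3-2=6
Step 10: prey: 70+21-12=79; pred: 6+4-3=7
Step 11: prey: 79+23-16=86; pred: 7+5-3=9
Step 12: prey: 86+25-23=88; pred: 9+7-4=12
Max prey = 88 at step 12

Answer: 88 12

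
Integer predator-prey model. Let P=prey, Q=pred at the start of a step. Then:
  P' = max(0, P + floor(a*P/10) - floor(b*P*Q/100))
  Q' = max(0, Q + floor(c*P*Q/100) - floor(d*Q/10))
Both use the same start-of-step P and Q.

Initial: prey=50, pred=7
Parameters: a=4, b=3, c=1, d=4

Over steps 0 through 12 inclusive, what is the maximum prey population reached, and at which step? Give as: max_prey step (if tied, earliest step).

Answer: 84 4

Derivation:
Step 1: prey: 50+20-10=60; pred: 7+3-2=8
Step 2: prey: 60+24-14=70; pred: 8+4-3=9
Step 3: prey: 70+28-18=80; pred: 9+6-3=12
Step 4: prey: 80+32-28=84; pred: 12+9-4=17
Step 5: prey: 84+33-42=75; pred: 17+14-6=25
Step 6: prey: 75+30-56=49; pred: 25+18-10=33
Step 7: prey: 49+19-48=20; pred: 33+16-13=36
Step 8: prey: 20+8-21=7; pred: 36+7-14=29
Step 9: prey: 7+2-6=3; pred: 29+2-11=20
Step 10: prey: 3+1-1=3; pred: 20+0-8=12
Step 11: prey: 3+1-1=3; pred: 12+0-4=8
Step 12: prey: 3+1-0=4; pred: 8+0-3=5
Max prey = 84 at step 4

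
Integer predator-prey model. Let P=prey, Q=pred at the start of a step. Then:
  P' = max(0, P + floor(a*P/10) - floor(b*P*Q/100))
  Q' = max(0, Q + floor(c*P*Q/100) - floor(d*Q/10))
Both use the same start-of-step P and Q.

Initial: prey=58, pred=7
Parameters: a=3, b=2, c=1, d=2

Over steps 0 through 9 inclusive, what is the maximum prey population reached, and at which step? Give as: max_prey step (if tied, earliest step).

Step 1: prey: 58+17-8=67; pred: 7+4-1=10
Step 2: prey: 67+20-13=74; pred: 10+6-2=14
Step 3: prey: 74+22-20=76; pred: 14+10-2=22
Step 4: prey: 76+22-33=65; pred: 22+16-4=34
Step 5: prey: 65+19-44=40; pred: 34+22-6=50
Step 6: prey: 40+12-40=12; pred: 50+20-10=60
Step 7: prey: 12+3-14=1; pred: 60+7-12=55
Step 8: prey: 1+0-1=0; pred: 55+0-11=44
Step 9: prey: 0+0-0=0; pred: 44+0-8=36
Max prey = 76 at step 3

Answer: 76 3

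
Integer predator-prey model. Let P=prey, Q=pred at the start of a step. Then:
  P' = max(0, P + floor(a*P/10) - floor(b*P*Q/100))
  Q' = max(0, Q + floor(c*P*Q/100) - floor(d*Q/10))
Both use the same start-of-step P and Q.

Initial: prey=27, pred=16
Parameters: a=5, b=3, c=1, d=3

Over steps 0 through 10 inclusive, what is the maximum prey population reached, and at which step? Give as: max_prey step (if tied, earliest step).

Step 1: prey: 27+13-12=28; pred: 16+4-4=16
Step 2: prey: 28+14-13=29; pred: 16+4-4=16
Step 3: prey: 29+14-13=30; pred: 16+4-4=16
Step 4: prey: 30+15-14=31; pred: 16+4-4=16
Step 5: prey: 31+15-14=32; pred: 16+4-4=16
Step 6: prey: 32+16-15=33; pred: 16+5-4=17
Step 7: prey: 33+16-16=33; pred: 17+5-5=17
Step 8: prey: 33+16-16=33; pred: 17+5-5=17
Step 9: prey: 33+16-16=33; pred: 17+5-5=17
Step 10: prey: 33+16-16=33; pred: 17+5-5=17
Max prey = 33 at step 6

Answer: 33 6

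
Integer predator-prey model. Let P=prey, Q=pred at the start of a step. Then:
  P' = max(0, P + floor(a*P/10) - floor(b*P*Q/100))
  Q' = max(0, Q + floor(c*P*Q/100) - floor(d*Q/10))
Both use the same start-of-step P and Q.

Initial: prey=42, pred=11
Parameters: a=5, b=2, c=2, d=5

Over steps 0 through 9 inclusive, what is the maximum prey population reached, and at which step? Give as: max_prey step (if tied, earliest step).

Step 1: prey: 42+21-9=54; pred: 11+9-5=15
Step 2: prey: 54+27-16=65; pred: 15+16-7=24
Step 3: prey: 65+32-31=66; pred: 24+31-12=43
Step 4: prey: 66+33-56=43; pred: 43+56-21=78
Step 5: prey: 43+21-67=0; pred: 78+67-39=106
Step 6: prey: 0+0-0=0; pred: 106+0-53=53
Step 7: prey: 0+0-0=0; pred: 53+0-26=27
Step 8: prey: 0+0-0=0; pred: 27+0-13=14
Step 9: prey: 0+0-0=0; pred: 14+0-7=7
Max prey = 66 at step 3

Answer: 66 3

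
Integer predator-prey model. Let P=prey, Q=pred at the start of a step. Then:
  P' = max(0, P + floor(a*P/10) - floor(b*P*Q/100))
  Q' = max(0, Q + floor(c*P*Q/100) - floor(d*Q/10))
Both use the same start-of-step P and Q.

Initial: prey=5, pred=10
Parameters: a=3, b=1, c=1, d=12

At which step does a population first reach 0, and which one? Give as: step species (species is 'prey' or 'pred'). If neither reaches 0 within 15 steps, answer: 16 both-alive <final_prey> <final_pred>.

Step 1: prey: 5+1-0=6; pred: 10+0-12=0
First extinction: pred at step 1

Answer: 1 pred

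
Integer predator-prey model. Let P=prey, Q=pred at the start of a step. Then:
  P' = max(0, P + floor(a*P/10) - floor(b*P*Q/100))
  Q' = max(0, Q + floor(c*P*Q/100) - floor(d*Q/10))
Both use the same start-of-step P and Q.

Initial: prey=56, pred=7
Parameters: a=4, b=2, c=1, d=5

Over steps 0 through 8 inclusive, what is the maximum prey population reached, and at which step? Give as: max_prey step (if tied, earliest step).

Step 1: prey: 56+22-7=71; pred: 7+3-3=7
Step 2: prey: 71+28-9=90; pred: 7+4-3=8
Step 3: prey: 90+36-14=112; pred: 8+7-4=11
Step 4: prey: 112+44-24=132; pred: 11+12-5=18
Step 5: prey: 132+52-47=137; pred: 18+23-9=32
Step 6: prey: 137+54-87=104; pred: 32+43-16=59
Step 7: prey: 104+41-122=23; pred: 59+61-29=91
Step 8: prey: 23+9-41=0; pred: 91+20-45=66
Max prey = 137 at step 5

Answer: 137 5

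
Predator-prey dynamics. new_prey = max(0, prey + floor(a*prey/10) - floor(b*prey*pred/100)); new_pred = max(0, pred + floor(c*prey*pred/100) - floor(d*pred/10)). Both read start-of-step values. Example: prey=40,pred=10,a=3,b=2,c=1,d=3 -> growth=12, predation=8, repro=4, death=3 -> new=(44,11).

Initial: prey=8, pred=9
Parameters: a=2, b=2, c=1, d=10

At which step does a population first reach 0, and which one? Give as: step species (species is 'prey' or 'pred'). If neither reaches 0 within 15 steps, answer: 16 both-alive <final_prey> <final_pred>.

Answer: 1 pred

Derivation:
Step 1: prey: 8+1-1=8; pred: 9+0-9=0
First extinction: pred at step 1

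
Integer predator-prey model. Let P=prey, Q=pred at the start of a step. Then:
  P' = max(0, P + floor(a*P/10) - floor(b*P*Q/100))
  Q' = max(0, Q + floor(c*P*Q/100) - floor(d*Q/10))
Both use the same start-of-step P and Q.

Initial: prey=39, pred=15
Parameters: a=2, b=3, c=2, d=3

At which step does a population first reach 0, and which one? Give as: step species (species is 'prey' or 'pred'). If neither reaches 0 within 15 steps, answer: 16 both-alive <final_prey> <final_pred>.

Answer: 16 both-alive 1 3

Derivation:
Step 1: prey: 39+7-17=29; pred: 15+11-4=22
Step 2: prey: 29+5-19=15; pred: 22+12-6=28
Step 3: prey: 15+3-12=6; pred: 28+8-8=28
Step 4: prey: 6+1-5=2; pred: 28+3-8=23
Step 5: prey: 2+0-1=1; pred: 23+0-6=17
Step 6: prey: 1+0-0=1; pred: 17+0-5=12
Step 7: prey: 1+0-0=1; pred: 12+0-3=9
Step 8: prey: 1+0-0=1; pred: 9+0-2=7
Step 9: prey: 1+0-0=1; pred: 7+0-2=5
Step 10: prey: 1+0-0=1; pred: 5+0-1=4
Step 11: prey: 1+0-0=1; pred: 4+0-1=3
Step 12: prey: 1+0-0=1; pred: 3+0-0=3
Steps 13-15: state stable at prey=1, pred=3 (no change)
No extinction within 15 steps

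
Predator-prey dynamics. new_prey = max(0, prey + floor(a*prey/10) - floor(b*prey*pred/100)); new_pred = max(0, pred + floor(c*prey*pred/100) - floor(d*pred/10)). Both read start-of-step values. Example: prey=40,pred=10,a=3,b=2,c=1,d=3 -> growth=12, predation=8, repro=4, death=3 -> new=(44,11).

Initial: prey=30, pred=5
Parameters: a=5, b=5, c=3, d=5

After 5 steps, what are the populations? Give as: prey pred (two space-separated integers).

Answer: 0 40

Derivation:
Step 1: prey: 30+15-7=38; pred: 5+4-2=7
Step 2: prey: 38+19-13=44; pred: 7+7-3=11
Step 3: prey: 44+22-24=42; pred: 11+14-5=20
Step 4: prey: 42+21-42=21; pred: 20+25-10=35
Step 5: prey: 21+10-36=0; pred: 35+22-17=40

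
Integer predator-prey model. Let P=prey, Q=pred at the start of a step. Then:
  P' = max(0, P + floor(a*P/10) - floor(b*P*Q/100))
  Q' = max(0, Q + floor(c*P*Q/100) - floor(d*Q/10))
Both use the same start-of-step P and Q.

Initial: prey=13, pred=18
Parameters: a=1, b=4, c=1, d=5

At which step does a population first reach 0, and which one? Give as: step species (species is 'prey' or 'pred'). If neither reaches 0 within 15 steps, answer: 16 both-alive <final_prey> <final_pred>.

Step 1: prey: 13+1-9=5; pred: 18+2-9=11
Step 2: prey: 5+0-2=3; pred: 11+0-5=6
Step 3: prey: 3+0-0=3; pred: 6+0-3=3
Step 4: prey: 3+0-0=3; pred: 3+0-1=2
Step 5: prey: 3+0-0=3; pred: 2+0-1=1
Step 6: prey: 3+0-0=3; pred: 1+0-0=1
Steps 7-15: state stable at prey=3, pred=1 (no change)
No extinction within 15 steps

Answer: 16 both-alive 3 1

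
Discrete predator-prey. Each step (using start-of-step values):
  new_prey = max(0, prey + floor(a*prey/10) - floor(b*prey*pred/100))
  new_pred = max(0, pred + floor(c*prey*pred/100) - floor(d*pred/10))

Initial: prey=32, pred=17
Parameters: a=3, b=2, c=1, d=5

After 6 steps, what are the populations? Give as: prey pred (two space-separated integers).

Step 1: prey: 32+9-10=31; pred: 17+5-8=14
Step 2: prey: 31+9-8=32; pred: 14+4-7=11
Step 3: prey: 32+9-7=34; pred: 11+3-5=9
Step 4: prey: 34+10-6=38; pred: 9+3-4=8
Step 5: prey: 38+11-6=43; pred: 8+3-4=7
Step 6: prey: 43+12-6=49; pred: 7+3-3=7

Answer: 49 7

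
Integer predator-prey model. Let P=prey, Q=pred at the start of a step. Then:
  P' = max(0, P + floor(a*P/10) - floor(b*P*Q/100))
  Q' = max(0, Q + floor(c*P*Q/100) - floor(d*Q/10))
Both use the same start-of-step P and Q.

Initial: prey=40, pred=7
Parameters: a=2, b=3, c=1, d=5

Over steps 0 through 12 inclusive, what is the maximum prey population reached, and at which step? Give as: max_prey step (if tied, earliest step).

Answer: 67 12

Derivation:
Step 1: prey: 40+8-8=40; pred: 7+2-3=6
Step 2: prey: 40+8-7=41; pred: 6+2-3=5
Step 3: prey: 41+8-6=43; pred: 5+2-2=5
Step 4: prey: 43+8-6=45; pred: 5+2-2=5
Step 5: prey: 45+9-6=48; pred: 5+2-2=5
Step 6: prey: 48+9-7=50; pred: 5+2-2=5
Step 7: prey: 50+10-7=53; pred: 5+2-2=5
Step 8: prey: 53+10-7=56; pred: 5+2-2=5
Step 9: prey: 56+11-8=59; pred: 5+2-2=5
Step 10: prey: 59+11-8=62; pred: 5+2-2=5
Step 11: prey: 62+12-9=65; pred: 5+3-2=6
Step 12: prey: 65+13-11=67; pred: 6+3-3=6
Max prey = 67 at step 12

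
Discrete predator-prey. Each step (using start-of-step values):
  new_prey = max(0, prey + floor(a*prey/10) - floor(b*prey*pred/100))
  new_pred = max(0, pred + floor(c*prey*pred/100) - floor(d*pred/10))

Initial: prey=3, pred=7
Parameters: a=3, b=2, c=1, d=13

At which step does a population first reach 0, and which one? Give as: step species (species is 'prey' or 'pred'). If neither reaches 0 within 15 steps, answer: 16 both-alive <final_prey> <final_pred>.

Step 1: prey: 3+0-0=3; pred: 7+0-9=0
First extinction: pred at step 1

Answer: 1 pred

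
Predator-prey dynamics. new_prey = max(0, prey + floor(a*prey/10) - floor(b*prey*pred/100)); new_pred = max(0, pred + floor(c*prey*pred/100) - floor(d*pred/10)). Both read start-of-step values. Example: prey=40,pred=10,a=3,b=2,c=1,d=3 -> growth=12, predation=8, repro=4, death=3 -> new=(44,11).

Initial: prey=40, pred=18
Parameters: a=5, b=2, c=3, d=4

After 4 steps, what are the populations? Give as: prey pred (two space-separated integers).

Answer: 0 100

Derivation:
Step 1: prey: 40+20-14=46; pred: 18+21-7=32
Step 2: prey: 46+23-29=40; pred: 32+44-12=64
Step 3: prey: 40+20-51=9; pred: 64+76-25=115
Step 4: prey: 9+4-20=0; pred: 115+31-46=100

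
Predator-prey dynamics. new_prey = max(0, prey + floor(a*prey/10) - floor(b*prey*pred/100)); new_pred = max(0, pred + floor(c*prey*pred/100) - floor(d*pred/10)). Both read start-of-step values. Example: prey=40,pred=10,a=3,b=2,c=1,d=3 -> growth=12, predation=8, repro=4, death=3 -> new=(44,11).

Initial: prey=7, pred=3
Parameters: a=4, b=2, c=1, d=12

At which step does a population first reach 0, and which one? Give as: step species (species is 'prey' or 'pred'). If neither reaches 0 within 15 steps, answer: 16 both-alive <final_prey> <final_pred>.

Answer: 1 pred

Derivation:
Step 1: prey: 7+2-0=9; pred: 3+0-3=0
First extinction: pred at step 1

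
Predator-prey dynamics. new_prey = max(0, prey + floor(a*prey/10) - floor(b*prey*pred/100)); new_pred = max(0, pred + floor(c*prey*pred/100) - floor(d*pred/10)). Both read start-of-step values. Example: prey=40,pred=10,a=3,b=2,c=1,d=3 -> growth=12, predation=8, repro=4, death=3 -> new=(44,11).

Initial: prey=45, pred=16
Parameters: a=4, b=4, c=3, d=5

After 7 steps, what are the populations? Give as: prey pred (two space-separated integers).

Answer: 0 3

Derivation:
Step 1: prey: 45+18-28=35; pred: 16+21-8=29
Step 2: prey: 35+14-40=9; pred: 29+30-14=45
Step 3: prey: 9+3-16=0; pred: 45+12-22=35
Step 4: prey: 0+0-0=0; pred: 35+0-17=18
Step 5: prey: 0+0-0=0; pred: 18+0-9=9
Step 6: prey: 0+0-0=0; pred: 9+0-4=5
Step 7: prey: 0+0-0=0; pred: 5+0-2=3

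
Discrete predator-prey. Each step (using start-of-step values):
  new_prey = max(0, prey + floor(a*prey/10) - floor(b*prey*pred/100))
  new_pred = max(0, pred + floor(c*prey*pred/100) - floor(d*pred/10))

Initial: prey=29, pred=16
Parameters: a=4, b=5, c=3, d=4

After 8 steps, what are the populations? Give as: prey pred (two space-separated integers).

Answer: 0 2

Derivation:
Step 1: prey: 29+11-23=17; pred: 16+13-6=23
Step 2: prey: 17+6-19=4; pred: 23+11-9=25
Step 3: prey: 4+1-5=0; pred: 25+3-10=18
Step 4: prey: 0+0-0=0; pred: 18+0-7=11
Step 5: prey: 0+0-0=0; pred: 11+0-4=7
Step 6: prey: 0+0-0=0; pred: 7+0-2=5
Step 7: prey: 0+0-0=0; pred: 5+0-2=3
Step 8: prey: 0+0-0=0; pred: 3+0-1=2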